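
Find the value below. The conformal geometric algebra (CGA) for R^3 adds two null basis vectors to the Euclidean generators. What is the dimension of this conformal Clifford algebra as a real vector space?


The conformal model of R^3 uses Cl(4,1): the 3 Euclidean generators plus two extra orthogonal generators e+ (e+^2 = +1) and e- (e-^2 = -1), from which the null vectors e0, einf are built.
Number of generators m = 3 + 2 = 5.
dim Cl(p,q) = 2^m = 2^5 = 32


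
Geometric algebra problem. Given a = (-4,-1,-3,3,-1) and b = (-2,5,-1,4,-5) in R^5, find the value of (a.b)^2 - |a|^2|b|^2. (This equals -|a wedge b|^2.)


a . b = (-4)*(-2) + (-1)*5 + (-3)*(-1) + 3*4 + (-1)*(-5)
= 8 + (-5) + 3 + 12 + 5 = 23
|a|^2 = (-4)^2 + (-1)^2 + (-3)^2 + 3^2 + (-1)^2 = 36
|b|^2 = (-2)^2 + 5^2 + (-1)^2 + 4^2 + (-5)^2 = 71
(a.b)^2 = 23^2 = 529
|a|^2 * |b|^2 = 36 * 71 = 2556
Result = 529 - 2556 = -2027


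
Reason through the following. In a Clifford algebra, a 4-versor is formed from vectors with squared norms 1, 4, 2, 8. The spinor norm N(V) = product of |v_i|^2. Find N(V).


Spinor norm N(V) = |v1|^2 * |v2|^2 * ... * |v4|^2
= 1 * 4 * 2 * 8
Running product: 1, 4, 8, 64
N(V) = 64


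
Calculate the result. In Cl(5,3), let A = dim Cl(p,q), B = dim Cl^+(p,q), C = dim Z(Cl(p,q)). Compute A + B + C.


n = 5 + 3 = 8
Total dim = 2^8 = 256
Even subalgebra dim = 2^7 = 128
n is even, so center dim = 1
Sum = 256 + 128 + 1 = 385


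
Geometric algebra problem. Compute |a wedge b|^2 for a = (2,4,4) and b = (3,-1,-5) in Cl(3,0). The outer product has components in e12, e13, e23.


a wedge b = (a1*b2 - a2*b1)*e12 + (a1*b3 - a3*b1)*e13 + (a2*b3 - a3*b2)*e23
e12 coeff: 2*(-1) - 4*3 = -2 - 12 = -14
e13 coeff: 2*(-5) - 4*3 = -10 - 12 = -22
e23 coeff: 4*(-5) - 4*(-1) = -20 - (-4) = -16
|a wedge b|^2 = (-14)^2 + (-22)^2 + (-16)^2
= 196 + 484 + 256
= 936


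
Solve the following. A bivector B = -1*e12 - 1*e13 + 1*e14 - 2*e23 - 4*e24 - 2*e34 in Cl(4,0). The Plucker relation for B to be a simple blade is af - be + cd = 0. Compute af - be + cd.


Plucker relation: af - be + cd
a*f = (-1)*(-2) = 2
b*e = (-1)*(-4) = 4
c*d = 1*(-2) = -2
af - be + cd = 2 - 4 + (-2)
= -4


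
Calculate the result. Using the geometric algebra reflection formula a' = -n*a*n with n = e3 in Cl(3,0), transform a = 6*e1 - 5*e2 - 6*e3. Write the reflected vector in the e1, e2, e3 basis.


Reflection formula: a' = -n*a*n, with n = e3 (unit vector, n^2 = 1).
For reflection through hyperplane perp to e3:
The component along e3 flips sign, others stay.
a = (6, -5, -6)
a' = (6, -5, 6)
a' = 6*e1 - 5*e2 + 6*e3


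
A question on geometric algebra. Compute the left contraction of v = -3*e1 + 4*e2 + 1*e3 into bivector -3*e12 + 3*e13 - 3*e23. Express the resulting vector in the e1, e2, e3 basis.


Left contraction v _| B = <vB>_1 (grade-1 part of the geometric product vB).
Using e1_|e12 = e2, e2_|e12 = -e1, e1_|e13 = e3, e3_|e13 = -e1, e2_|e23 = e3, e3_|e23 = -e2:
e1 coeff: -v2*b12 - v3*b13 = -(4)*(-3) - (1)*(3) = 9
e2 coeff: v1*b12 - v3*b23 = (-3)*(-3) - (1)*(-3) = 12
e3 coeff: v1*b13 + v2*b23 = (-3)*(3) + (4)*(-3) = -21
v _| B = 9*e1 + 12*e2 - 21*e3


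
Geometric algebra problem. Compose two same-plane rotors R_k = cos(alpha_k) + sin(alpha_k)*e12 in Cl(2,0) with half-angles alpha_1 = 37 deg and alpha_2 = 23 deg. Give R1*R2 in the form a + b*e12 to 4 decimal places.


Same-plane rotors commute and their half-angles add:
R1*R2 = cos(a1 + a2) + sin(a1 + a2)*e12.
a1 + a2 = 37 + 23 = 60 deg
cos(60 deg) = 0.5000
sin(60 deg) = 0.8660
R1*R2 = 0.5000 + 0.8660*e12


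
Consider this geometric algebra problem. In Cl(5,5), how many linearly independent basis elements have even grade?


Even subalgebra dimension = 2^(n-1)
n = 5 + 5 = 10
2^(10 - 1) = 2^9 = 512
Verification: sum of C(10,k) for even k = 1 + 45 + 210 + 210 + 45 + 1 = 512
Result = 512


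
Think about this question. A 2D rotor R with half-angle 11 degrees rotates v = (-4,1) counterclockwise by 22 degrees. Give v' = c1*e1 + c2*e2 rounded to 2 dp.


Rotor R = cos(11deg) - sin(11deg)*e12
Rotation angle theta = 2 * 11 = 22 degrees
v' = R*v*~R rotates v by theta.
cos(22deg) = 0.9272, sin(22deg) = 0.3746
v'_1 = -4*cos(22deg) - 1*sin(22deg)
= -4*0.9272 - 1*0.3746
= -4.08
v'_2 = -4*sin(22deg) + 1*cos(22deg)
= -4*0.3746 + 1*0.9272
= -0.57
v' = -4.08*e1 - 0.57*e2


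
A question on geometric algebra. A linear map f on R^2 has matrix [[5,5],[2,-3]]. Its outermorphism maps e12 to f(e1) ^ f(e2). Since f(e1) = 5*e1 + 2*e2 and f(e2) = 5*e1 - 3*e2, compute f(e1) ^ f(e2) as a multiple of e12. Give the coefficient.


The outermorphism of a linear map f sends e1^e2 to f(e1)^f(e2).
f(e1) = 5*e1 + 2*e2
f(e2) = 5*e1 - 3*e2
f(e1) ^ f(e2) = (5*e1 + 2*e2) ^ (5*e1 - 3*e2)
= 5*(-3)*e12 + 2*5*e21
= (-15 - 10)*e12
= -25*e12
Coefficient = -25


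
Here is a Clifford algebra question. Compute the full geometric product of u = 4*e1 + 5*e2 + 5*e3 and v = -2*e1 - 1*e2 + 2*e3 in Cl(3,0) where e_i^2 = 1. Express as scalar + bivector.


In Cl(3,0): e_i^2 = 1, e_ie_j = -e_je_i for i != j.
Scalar part = u . v = 4*(-2) + 5*(-1) + 5*2
= -8 + (-5) + 10 = -3
e12 coeff = 4*(-1) - 5*(-2) = -4 - (-10) = 6
e13 coeff = 4*2 - 5*(-2) = 8 - (-10) = 18
e23 coeff = 5*2 - 5*(-1) = 10 - (-5) = 15
uv = -3 + 6*e12 + 18*e13 + 15*e23


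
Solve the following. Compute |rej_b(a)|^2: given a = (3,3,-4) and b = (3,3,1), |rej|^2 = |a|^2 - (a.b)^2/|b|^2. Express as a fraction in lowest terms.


|a|^2 = 3^2 + 3^2 + (-4)^2 = 34
|b|^2 = 3^2 + 3^2 + 1^2 = 19
a . b = 3*3 + 3*3 + (-4)*1 = 14
(a.b)^2 = 14^2 = 196
|rej|^2 = 34 - 196/19
= (646 - 196)/19
= 450/19
In lowest terms: 450/19


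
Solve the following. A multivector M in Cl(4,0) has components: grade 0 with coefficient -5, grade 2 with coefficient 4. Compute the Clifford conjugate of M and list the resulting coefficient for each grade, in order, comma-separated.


Clifford conjugate sign for grade k: (-1)^(k(k+1)/2)
Grade 0: (-1)^(0*1/2) = (-1)^0 = 1, coeff -5 -> -5
Grade 2: (-1)^(2*3/2) = (-1)^3 = -1, coeff 4 -> -4
Conjugated coefficients: -5, -4


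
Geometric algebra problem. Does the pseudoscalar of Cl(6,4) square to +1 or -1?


The pseudoscalar I = e1...e_n (product of all n generators) of Cl(p,q) satisfies I^2 = (-1)^(q + n(n-1)/2).
p = 6, q = 4, n = p + q = 10
n(n-1)/2 = 10 * 9 / 2 = 45
Exponent = q + n(n-1)/2 = 4 + 45 = 49
I^2 = (-1)^49 = -1


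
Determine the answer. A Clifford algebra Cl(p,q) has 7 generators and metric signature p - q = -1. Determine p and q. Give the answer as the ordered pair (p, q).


We need p + q = 7 and p - q = -1.
Adding: 2p = 7 + (-1) = 6, so p = 3.
Then q = 7 - 3 = 4.
(p, q) = (3, 4)


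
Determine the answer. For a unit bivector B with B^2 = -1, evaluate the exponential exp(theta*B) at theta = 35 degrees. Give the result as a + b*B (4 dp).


For a unit bivector B with B^2 = -1, the exponential series gives
e^(theta*B) = cos(theta) + sin(theta)*B (the GA analogue of Euler's formula).
theta = 35 degrees = 0.610865 rad
cos(35 deg) = 0.8192
sin(35 deg) = 0.5736
exp(theta*B) = 0.8192 + 0.5736*B


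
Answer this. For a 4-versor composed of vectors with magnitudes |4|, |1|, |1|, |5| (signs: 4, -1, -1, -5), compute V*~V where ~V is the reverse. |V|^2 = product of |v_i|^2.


Each vector v_i has |v_i|^2 = s_i^2
Squared scales: 4^2 = 16, (-1)^2 = 1, (-1)^2 = 1, (-5)^2 = 25
|V|^2 = 16 * 1 * 1 * 25
= 400


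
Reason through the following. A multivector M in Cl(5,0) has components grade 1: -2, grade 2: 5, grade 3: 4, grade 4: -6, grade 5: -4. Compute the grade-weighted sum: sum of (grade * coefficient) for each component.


Grade-weighted sum = sum of grade_k * coefficient_k
1*(-2) = -2
2*5 = 10
3*4 = 12
4*(-6) = -24
5*(-4) = -20
Total = -2 + 10 + 12 + (-24) + (-20) = -24


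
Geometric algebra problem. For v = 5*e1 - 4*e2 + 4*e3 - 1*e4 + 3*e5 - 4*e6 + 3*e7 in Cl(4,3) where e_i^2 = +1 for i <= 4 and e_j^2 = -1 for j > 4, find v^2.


v^2 = sum of c_i^2 * e_i^2
Positive signature terms (e_i^2 = +1): 5^2 + (-4)^2 + 4^2 + (-1)^2 = 58
Negative signature terms (e_j^2 = -1): 3^2 + (-4)^2 + 3^2 = 34
v^2 = 58 - 34 = 24


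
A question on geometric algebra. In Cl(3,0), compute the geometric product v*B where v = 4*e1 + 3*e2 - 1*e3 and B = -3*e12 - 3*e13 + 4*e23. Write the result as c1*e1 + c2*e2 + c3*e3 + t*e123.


vB has grade-1 (vector) and grade-3 (trivector) parts: vB = (v _| B) + (v ^ B).
Vector part <vB>_1:
  e1: -v2*b12 - v3*b13 = -(3)*(-3) - (-1)*(-3) = 6
  e2: v1*b12 - v3*b23 = (4)*(-3) - (-1)*(4) = -8
  e3: v1*b13 + v2*b23 = (4)*(-3) + (3)*(4) = 0
Trivector part <vB>_3:
  e123: v1*b23 - v2*b13 + v3*b12 = (4)*(4) - (3)*(-3) + (-1)*(-3) = 28
vB = 6*e1 - 8*e2 + 0*e3 + 28*e123


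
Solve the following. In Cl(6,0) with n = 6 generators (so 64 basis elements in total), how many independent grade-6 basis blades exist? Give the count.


Number of grade-k basis blades in Cl(p,q) with n = p + q is C(n, k).
n = 6 + 0 = 6
C(6, 6) = 6! / (6! * 0!)
= 720 / (720 * 1)
= 1


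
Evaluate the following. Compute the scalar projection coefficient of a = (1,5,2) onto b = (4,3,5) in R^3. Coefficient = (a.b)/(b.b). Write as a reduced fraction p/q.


Projection coefficient = (a . b) / (b . b)
a . b = 1*4 + 5*3 + 2*5
= 4 + 15 + 10 = 29
b . b = 4^2 + 3^2 + 5^2
= 16 + 9 + 25 = 50
Coefficient = 29/50
In lowest terms: 29/50


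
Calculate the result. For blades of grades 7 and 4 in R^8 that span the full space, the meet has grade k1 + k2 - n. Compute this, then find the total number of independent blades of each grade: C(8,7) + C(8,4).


Meet grade = grade(A) + grade(B) - n
= 7 + 4 - 8 = 3
C(8,7) = 8
C(8,4) = 70
dim_A + dim_B = 8 + 70 = 78


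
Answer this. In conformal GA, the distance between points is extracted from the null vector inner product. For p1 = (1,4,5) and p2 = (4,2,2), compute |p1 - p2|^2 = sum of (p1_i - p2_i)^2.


p1 - p2 = (-3, 2, 3)
|p1 - p2|^2 = (-3)^2 + 2^2 + 3^2
= 9 + 4 + 9
= 22


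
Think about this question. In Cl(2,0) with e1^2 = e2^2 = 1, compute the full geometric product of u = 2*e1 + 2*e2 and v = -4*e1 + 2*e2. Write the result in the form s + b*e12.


Expand: (2*e1 + 2*e2)(-4*e1 + 2*e2)
= 2*(-4)*e1e1 + 2*2*e1e2 + 2*(-4)*e2e1 + 2*2*e2e2
Using e1^2 = e2^2 = 1, e2e1 = -e1e2:
Scalar part s = 2*(-4) + 2*2 = -8 + 4 = -4
Bivector part b = 2*2 - 2*(-4) = 4 - (-8) = 12
uv = -4 + 12*e12


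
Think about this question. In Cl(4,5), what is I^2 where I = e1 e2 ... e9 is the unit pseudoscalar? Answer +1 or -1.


The pseudoscalar I = e1...e_n (product of all n generators) of Cl(p,q) satisfies I^2 = (-1)^(q + n(n-1)/2).
p = 4, q = 5, n = p + q = 9
n(n-1)/2 = 9 * 8 / 2 = 36
Exponent = q + n(n-1)/2 = 5 + 36 = 41
I^2 = (-1)^41 = -1


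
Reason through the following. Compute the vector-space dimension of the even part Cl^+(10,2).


Even subalgebra dimension = 2^(n-1)
n = 10 + 2 = 12
2^(12 - 1) = 2^11 = 2048
Verification: sum of C(12,k) for even k = 1 + 66 + 495 + 924 + 495 + 66 + 1 = 2048
Result = 2048


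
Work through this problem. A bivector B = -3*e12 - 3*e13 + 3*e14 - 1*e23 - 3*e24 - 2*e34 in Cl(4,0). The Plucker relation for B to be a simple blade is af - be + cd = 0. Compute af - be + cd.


Plucker relation: af - be + cd
a*f = (-3)*(-2) = 6
b*e = (-3)*(-3) = 9
c*d = 3*(-1) = -3
af - be + cd = 6 - 9 + (-3)
= -6


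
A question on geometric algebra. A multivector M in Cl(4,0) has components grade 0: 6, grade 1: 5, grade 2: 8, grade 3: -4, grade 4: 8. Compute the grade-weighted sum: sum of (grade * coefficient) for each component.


Grade-weighted sum = sum of grade_k * coefficient_k
0*6 = 0
1*5 = 5
2*8 = 16
3*(-4) = -12
4*8 = 32
Total = 0 + 5 + 16 + (-12) + 32 = 41


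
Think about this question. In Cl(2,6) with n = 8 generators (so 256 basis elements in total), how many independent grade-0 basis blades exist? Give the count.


Number of grade-k basis blades in Cl(p,q) with n = p + q is C(n, k).
n = 2 + 6 = 8
C(8, 0) = 8! / (0! * 8!)
= 40320 / (1 * 40320)
= 1


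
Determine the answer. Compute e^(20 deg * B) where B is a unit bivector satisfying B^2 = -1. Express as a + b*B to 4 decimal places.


For a unit bivector B with B^2 = -1, the exponential series gives
e^(theta*B) = cos(theta) + sin(theta)*B (the GA analogue of Euler's formula).
theta = 20 degrees = 0.349066 rad
cos(20 deg) = 0.9397
sin(20 deg) = 0.3420
exp(theta*B) = 0.9397 + 0.3420*B


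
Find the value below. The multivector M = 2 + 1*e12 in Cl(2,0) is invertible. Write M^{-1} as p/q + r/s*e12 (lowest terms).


M = 2 + 1*e12, where e12^2 = -1.
Since M commutes with its reverse ~M = a - b*e12, M * ~M = a^2 - b^2*e12^2 = a^2 + b^2.
So M^{-1} = ~M / (a^2 + b^2) = (a - b*e12)/(a^2 + b^2).
a^2 + b^2 = 4 + 1 = 5
Scalar part = 2/5 = 2/5
Bivector coeff = -1/5 = -1/5
M^{-1} = 2/5 - 1/5*e12


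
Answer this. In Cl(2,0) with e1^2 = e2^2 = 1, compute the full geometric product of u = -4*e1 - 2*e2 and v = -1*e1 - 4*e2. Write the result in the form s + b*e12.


Expand: (-4*e1 - 2*e2)(-1*e1 - 4*e2)
= (-4)*(-1)*e1e1 + (-4)*(-4)*e1e2 + (-2)*(-1)*e2e1 + (-2)*(-4)*e2e2
Using e1^2 = e2^2 = 1, e2e1 = -e1e2:
Scalar part s = (-4)*(-1) + (-2)*(-4) = 4 + 8 = 12
Bivector part b = (-4)*(-4) - (-2)*(-1) = 16 - 2 = 14
uv = 12 + 14*e12


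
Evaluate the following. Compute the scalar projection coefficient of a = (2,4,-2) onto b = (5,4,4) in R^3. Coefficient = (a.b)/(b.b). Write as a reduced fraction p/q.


Projection coefficient = (a . b) / (b . b)
a . b = 2*5 + 4*4 + (-2)*4
= 10 + 16 + (-8) = 18
b . b = 5^2 + 4^2 + 4^2
= 25 + 16 + 16 = 57
Coefficient = 18/57
In lowest terms: 6/19


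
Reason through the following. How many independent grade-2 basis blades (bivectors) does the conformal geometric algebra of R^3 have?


The conformal model of R^3 uses Cl(4,1) with m = 3 + 2 = 5 generators.
Number of grade-2 blades = C(m, 2) = C(5, 2)
= 5*4/2 = 10


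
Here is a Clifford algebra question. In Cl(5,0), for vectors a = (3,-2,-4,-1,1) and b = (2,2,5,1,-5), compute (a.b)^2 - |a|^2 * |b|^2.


a . b = 3*2 + (-2)*2 + (-4)*5 + (-1)*1 + 1*(-5)
= 6 + (-4) + (-20) + (-1) + (-5) = -24
|a|^2 = 3^2 + (-2)^2 + (-4)^2 + (-1)^2 + 1^2 = 31
|b|^2 = 2^2 + 2^2 + 5^2 + 1^2 + (-5)^2 = 59
(a.b)^2 = (-24)^2 = 576
|a|^2 * |b|^2 = 31 * 59 = 1829
Result = 576 - 1829 = -1253


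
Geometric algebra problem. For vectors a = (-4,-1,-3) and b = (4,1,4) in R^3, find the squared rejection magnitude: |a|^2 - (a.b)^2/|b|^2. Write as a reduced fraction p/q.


|a|^2 = (-4)^2 + (-1)^2 + (-3)^2 = 26
|b|^2 = 4^2 + 1^2 + 4^2 = 33
a . b = (-4)*4 + (-1)*1 + (-3)*4 = -29
(a.b)^2 = (-29)^2 = 841
|rej|^2 = 26 - 841/33
= (858 - 841)/33
= 17/33
In lowest terms: 17/33


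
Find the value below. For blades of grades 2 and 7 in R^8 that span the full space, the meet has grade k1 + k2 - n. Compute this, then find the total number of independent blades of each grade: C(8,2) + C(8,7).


Meet grade = grade(A) + grade(B) - n
= 2 + 7 - 8 = 1
C(8,2) = 28
C(8,7) = 8
dim_A + dim_B = 28 + 8 = 36


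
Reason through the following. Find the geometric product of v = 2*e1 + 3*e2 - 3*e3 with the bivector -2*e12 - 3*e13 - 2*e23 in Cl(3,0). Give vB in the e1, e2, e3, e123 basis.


vB has grade-1 (vector) and grade-3 (trivector) parts: vB = (v _| B) + (v ^ B).
Vector part <vB>_1:
  e1: -v2*b12 - v3*b13 = -(3)*(-2) - (-3)*(-3) = -3
  e2: v1*b12 - v3*b23 = (2)*(-2) - (-3)*(-2) = -10
  e3: v1*b13 + v2*b23 = (2)*(-3) + (3)*(-2) = -12
Trivector part <vB>_3:
  e123: v1*b23 - v2*b13 + v3*b12 = (2)*(-2) - (3)*(-3) + (-3)*(-2) = 11
vB = -3*e1 - 10*e2 - 12*e3 + 11*e123


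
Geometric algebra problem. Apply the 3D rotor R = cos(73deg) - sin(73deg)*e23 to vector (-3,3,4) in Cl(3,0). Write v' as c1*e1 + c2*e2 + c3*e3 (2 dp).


Rotor R = cos(73deg) - sin(73deg)*e23
Rotation angle theta = 2 * 73 = 146 degrees in the e23 plane (e2 -> e3).
The component perpendicular to the plane (e1) is invariant: v'_1 = v1 = -3.00
cos(146deg) = -0.8290, sin(146deg) = 0.5592
v'_2 = v2*cos(theta) - v3*sin(theta) = 3*(-0.8290) - 4*0.5592 = -4.72
v'_3 = v2*sin(theta) + v3*cos(theta) = 3*0.5592 + 4*(-0.8290) = -1.64
v' = -3.00*e1 - 4.72*e2 - 1.64*e3


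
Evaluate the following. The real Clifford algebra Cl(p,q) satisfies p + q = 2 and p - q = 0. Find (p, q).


We need p + q = 2 and p - q = 0.
Adding: 2p = 2 + 0 = 2, so p = 1.
Then q = 2 - 1 = 1.
(p, q) = (1, 1)


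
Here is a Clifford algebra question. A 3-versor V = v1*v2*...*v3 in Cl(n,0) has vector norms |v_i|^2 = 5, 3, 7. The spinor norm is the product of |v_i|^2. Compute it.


Spinor norm N(V) = |v1|^2 * |v2|^2 * ... * |v3|^2
= 5 * 3 * 7
Running product: 5, 15, 105
N(V) = 105


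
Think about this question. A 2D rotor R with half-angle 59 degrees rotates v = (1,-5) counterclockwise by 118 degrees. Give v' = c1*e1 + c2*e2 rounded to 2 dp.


Rotor R = cos(59deg) - sin(59deg)*e12
Rotation angle theta = 2 * 59 = 118 degrees
v' = R*v*~R rotates v by theta.
cos(118deg) = -0.4695, sin(118deg) = 0.8829
v'_1 = 1*cos(118deg) - (-5)*sin(118deg)
= 1*(-0.4695) - (-5)*0.8829
= 3.95
v'_2 = 1*sin(118deg) + (-5)*cos(118deg)
= 1*0.8829 + (-5)*(-0.4695)
= 3.23
v' = 3.95*e1 + 3.23*e2


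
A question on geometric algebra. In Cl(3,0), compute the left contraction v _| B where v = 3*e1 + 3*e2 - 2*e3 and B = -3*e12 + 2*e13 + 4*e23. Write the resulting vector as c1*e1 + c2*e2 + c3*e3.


Left contraction v _| B = <vB>_1 (grade-1 part of the geometric product vB).
Using e1_|e12 = e2, e2_|e12 = -e1, e1_|e13 = e3, e3_|e13 = -e1, e2_|e23 = e3, e3_|e23 = -e2:
e1 coeff: -v2*b12 - v3*b13 = -(3)*(-3) - (-2)*(2) = 13
e2 coeff: v1*b12 - v3*b23 = (3)*(-3) - (-2)*(4) = -1
e3 coeff: v1*b13 + v2*b23 = (3)*(2) + (3)*(4) = 18
v _| B = 13*e1 - 1*e2 + 18*e3


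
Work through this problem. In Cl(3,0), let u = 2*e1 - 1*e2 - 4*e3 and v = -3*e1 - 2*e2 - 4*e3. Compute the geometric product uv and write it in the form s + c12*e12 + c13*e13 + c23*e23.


In Cl(3,0): e_i^2 = 1, e_ie_j = -e_je_i for i != j.
Scalar part = u . v = 2*(-3) + (-1)*(-2) + (-4)*(-4)
= -6 + 2 + 16 = 12
e12 coeff = 2*(-2) - (-1)*(-3) = -4 - 3 = -7
e13 coeff = 2*(-4) - (-4)*(-3) = -8 - 12 = -20
e23 coeff = (-1)*(-4) - (-4)*(-2) = 4 - 8 = -4
uv = 12 - 7*e12 - 20*e13 - 4*e23


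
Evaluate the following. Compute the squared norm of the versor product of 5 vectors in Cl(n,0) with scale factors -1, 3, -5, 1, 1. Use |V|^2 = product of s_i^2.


Each vector v_i has |v_i|^2 = s_i^2
Squared scales: (-1)^2 = 1, 3^2 = 9, (-5)^2 = 25, 1^2 = 1, 1^2 = 1
|V|^2 = 1 * 9 * 25 * 1 * 1
= 225


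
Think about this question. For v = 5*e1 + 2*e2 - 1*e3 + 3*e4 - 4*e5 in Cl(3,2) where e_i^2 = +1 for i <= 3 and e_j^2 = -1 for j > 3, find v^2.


v^2 = sum of c_i^2 * e_i^2
Positive signature terms (e_i^2 = +1): 5^2 + 2^2 + (-1)^2 = 30
Negative signature terms (e_j^2 = -1): 3^2 + (-4)^2 = 25
v^2 = 30 - 25 = 5


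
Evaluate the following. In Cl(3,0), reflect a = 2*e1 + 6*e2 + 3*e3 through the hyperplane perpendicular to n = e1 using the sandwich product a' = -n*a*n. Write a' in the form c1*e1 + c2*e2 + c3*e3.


Reflection formula: a' = -n*a*n, with n = e1 (unit vector, n^2 = 1).
For reflection through hyperplane perp to e1:
The component along e1 flips sign, others stay.
a = (2, 6, 3)
a' = (-2, 6, 3)
a' = -2*e1 + 6*e2 + 3*e3


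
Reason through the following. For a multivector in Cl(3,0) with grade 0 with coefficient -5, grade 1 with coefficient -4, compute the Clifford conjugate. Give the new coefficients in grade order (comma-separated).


Clifford conjugate sign for grade k: (-1)^(k(k+1)/2)
Grade 0: (-1)^(0*1/2) = (-1)^0 = 1, coeff -5 -> -5
Grade 1: (-1)^(1*2/2) = (-1)^1 = -1, coeff -4 -> 4
Conjugated coefficients: -5, 4


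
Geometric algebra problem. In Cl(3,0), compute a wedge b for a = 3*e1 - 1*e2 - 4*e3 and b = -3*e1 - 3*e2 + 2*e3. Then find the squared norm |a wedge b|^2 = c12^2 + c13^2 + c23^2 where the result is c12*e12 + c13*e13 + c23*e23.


a wedge b = (a1*b2 - a2*b1)*e12 + (a1*b3 - a3*b1)*e13 + (a2*b3 - a3*b2)*e23
e12 coeff: 3*(-3) - (-1)*(-3) = -9 - 3 = -12
e13 coeff: 3*2 - (-4)*(-3) = 6 - 12 = -6
e23 coeff: (-1)*2 - (-4)*(-3) = -2 - 12 = -14
|a wedge b|^2 = (-12)^2 + (-6)^2 + (-14)^2
= 144 + 36 + 196
= 376


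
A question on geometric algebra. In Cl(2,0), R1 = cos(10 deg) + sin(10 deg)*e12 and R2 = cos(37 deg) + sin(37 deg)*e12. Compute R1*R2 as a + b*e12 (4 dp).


Same-plane rotors commute and their half-angles add:
R1*R2 = cos(a1 + a2) + sin(a1 + a2)*e12.
a1 + a2 = 10 + 37 = 47 deg
cos(47 deg) = 0.6820
sin(47 deg) = 0.7314
R1*R2 = 0.6820 + 0.7314*e12


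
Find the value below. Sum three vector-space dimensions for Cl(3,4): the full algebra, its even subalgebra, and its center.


n = 3 + 4 = 7
Total dim = 2^7 = 128
Even subalgebra dim = 2^6 = 64
n is odd, so center dim = 2
Sum = 128 + 64 + 2 = 194


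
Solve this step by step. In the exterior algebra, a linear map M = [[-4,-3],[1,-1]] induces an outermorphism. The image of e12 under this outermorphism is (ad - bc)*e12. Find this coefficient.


The outermorphism of a linear map f sends e1^e2 to f(e1)^f(e2).
f(e1) = -4*e1 + 1*e2
f(e2) = -3*e1 - 1*e2
f(e1) ^ f(e2) = (-4*e1 + 1*e2) ^ (-3*e1 - 1*e2)
= (-4)*(-1)*e12 + 1*(-3)*e21
= (4 - (-3))*e12
= 7*e12
Coefficient = 7


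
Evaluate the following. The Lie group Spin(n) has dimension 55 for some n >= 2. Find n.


dim Spin(n) = dim so(n) = n(n-1)/2.
Solve n(n-1)/2 = 55, i.e. n^2 - n - 110 = 0.
Discriminant = 1 + 8*55 = 441
n = (1 + sqrt(441))/2 = (1 + 21)/2 = 11


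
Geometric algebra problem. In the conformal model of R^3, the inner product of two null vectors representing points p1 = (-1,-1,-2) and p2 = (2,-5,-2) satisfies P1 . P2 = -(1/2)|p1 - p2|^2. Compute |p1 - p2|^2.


p1 - p2 = (-3, 4, 0)
|p1 - p2|^2 = (-3)^2 + 4^2 + 0^2
= 9 + 16 + 0
= 25


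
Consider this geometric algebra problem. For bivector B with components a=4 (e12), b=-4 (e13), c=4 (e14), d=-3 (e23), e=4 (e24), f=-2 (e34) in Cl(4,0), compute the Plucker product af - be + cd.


Plucker relation: af - be + cd
a*f = 4*(-2) = -8
b*e = (-4)*4 = -16
c*d = 4*(-3) = -12
af - be + cd = -8 - (-16) + (-12)
= -4


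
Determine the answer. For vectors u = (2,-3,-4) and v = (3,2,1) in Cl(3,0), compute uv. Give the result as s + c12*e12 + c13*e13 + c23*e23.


In Cl(3,0): e_i^2 = 1, e_ie_j = -e_je_i for i != j.
Scalar part = u . v = 2*3 + (-3)*2 + (-4)*1
= 6 + (-6) + (-4) = -4
e12 coeff = 2*2 - (-3)*3 = 4 - (-9) = 13
e13 coeff = 2*1 - (-4)*3 = 2 - (-12) = 14
e23 coeff = (-3)*1 - (-4)*2 = -3 - (-8) = 5
uv = -4 + 13*e12 + 14*e13 + 5*e23


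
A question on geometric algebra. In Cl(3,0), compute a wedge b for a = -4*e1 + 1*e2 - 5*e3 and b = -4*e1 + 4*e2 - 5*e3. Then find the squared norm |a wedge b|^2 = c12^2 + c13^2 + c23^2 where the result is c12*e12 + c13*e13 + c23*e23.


a wedge b = (a1*b2 - a2*b1)*e12 + (a1*b3 - a3*b1)*e13 + (a2*b3 - a3*b2)*e23
e12 coeff: (-4)*4 - 1*(-4) = -16 - (-4) = -12
e13 coeff: (-4)*(-5) - (-5)*(-4) = 20 - 20 = 0
e23 coeff: 1*(-5) - (-5)*4 = -5 - (-20) = 15
|a wedge b|^2 = (-12)^2 + 0^2 + 15^2
= 144 + 0 + 225
= 369


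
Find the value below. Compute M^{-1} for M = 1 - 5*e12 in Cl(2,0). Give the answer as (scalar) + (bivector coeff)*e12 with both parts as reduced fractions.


M = 1 - 5*e12, where e12^2 = -1.
Since M commutes with its reverse ~M = a - b*e12, M * ~M = a^2 - b^2*e12^2 = a^2 + b^2.
So M^{-1} = ~M / (a^2 + b^2) = (a - b*e12)/(a^2 + b^2).
a^2 + b^2 = 1 + 25 = 26
Scalar part = 1/26 = 1/26
Bivector coeff = 5/26 = 5/26
M^{-1} = 1/26 + 5/26*e12


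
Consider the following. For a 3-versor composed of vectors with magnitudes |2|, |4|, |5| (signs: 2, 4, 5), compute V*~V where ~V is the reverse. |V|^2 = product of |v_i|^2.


Each vector v_i has |v_i|^2 = s_i^2
Squared scales: 2^2 = 4, 4^2 = 16, 5^2 = 25
|V|^2 = 4 * 16 * 25
= 1600


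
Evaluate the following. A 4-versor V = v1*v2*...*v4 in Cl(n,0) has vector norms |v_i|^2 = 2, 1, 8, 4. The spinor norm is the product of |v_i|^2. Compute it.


Spinor norm N(V) = |v1|^2 * |v2|^2 * ... * |v4|^2
= 2 * 1 * 8 * 4
Running product: 2, 2, 16, 64
N(V) = 64


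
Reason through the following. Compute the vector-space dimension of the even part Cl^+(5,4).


Even subalgebra dimension = 2^(n-1)
n = 5 + 4 = 9
2^(9 - 1) = 2^8 = 256
Verification: sum of C(9,k) for even k = 1 + 36 + 126 + 84 + 9 = 256
Result = 256


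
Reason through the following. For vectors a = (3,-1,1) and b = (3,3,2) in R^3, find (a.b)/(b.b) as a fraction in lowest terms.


Projection coefficient = (a . b) / (b . b)
a . b = 3*3 + (-1)*3 + 1*2
= 9 + (-3) + 2 = 8
b . b = 3^2 + 3^2 + 2^2
= 9 + 9 + 4 = 22
Coefficient = 8/22
In lowest terms: 4/11


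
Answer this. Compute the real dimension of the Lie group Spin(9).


Spin(n) double-covers SO(n); both have Lie algebra so(n) of dimension n(n-1)/2.
n = 9
n(n-1) = 9 * 8 = 72
dim Spin(9) = 72/2 = 36


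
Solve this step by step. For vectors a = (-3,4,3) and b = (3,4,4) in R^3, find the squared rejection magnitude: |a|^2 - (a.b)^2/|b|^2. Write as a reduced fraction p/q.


|a|^2 = (-3)^2 + 4^2 + 3^2 = 34
|b|^2 = 3^2 + 4^2 + 4^2 = 41
a . b = (-3)*3 + 4*4 + 3*4 = 19
(a.b)^2 = 19^2 = 361
|rej|^2 = 34 - 361/41
= (1394 - 361)/41
= 1033/41
In lowest terms: 1033/41


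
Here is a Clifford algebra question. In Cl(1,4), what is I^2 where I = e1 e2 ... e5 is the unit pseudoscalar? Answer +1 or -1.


The pseudoscalar I = e1...e_n (product of all n generators) of Cl(p,q) satisfies I^2 = (-1)^(q + n(n-1)/2).
p = 1, q = 4, n = p + q = 5
n(n-1)/2 = 5 * 4 / 2 = 10
Exponent = q + n(n-1)/2 = 4 + 10 = 14
I^2 = (-1)^14 = +1


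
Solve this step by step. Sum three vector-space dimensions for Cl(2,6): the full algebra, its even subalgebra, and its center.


n = 2 + 6 = 8
Total dim = 2^8 = 256
Even subalgebra dim = 2^7 = 128
n is even, so center dim = 1
Sum = 256 + 128 + 1 = 385


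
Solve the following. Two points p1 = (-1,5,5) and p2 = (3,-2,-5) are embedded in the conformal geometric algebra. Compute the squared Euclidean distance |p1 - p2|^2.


p1 - p2 = (-4, 7, 10)
|p1 - p2|^2 = (-4)^2 + 7^2 + 10^2
= 16 + 49 + 100
= 165


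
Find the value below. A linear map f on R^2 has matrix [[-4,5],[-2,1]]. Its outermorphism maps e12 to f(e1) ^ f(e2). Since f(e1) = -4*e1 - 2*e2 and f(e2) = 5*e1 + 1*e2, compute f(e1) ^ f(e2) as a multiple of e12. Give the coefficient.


The outermorphism of a linear map f sends e1^e2 to f(e1)^f(e2).
f(e1) = -4*e1 - 2*e2
f(e2) = 5*e1 + 1*e2
f(e1) ^ f(e2) = (-4*e1 - 2*e2) ^ (5*e1 + 1*e2)
= (-4)*1*e12 + (-2)*5*e21
= (-4 - (-10))*e12
= 6*e12
Coefficient = 6


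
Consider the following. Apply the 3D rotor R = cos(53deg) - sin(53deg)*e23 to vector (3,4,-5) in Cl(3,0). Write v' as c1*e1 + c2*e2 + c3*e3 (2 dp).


Rotor R = cos(53deg) - sin(53deg)*e23
Rotation angle theta = 2 * 53 = 106 degrees in the e23 plane (e2 -> e3).
The component perpendicular to the plane (e1) is invariant: v'_1 = v1 = 3.00
cos(106deg) = -0.2756, sin(106deg) = 0.9613
v'_2 = v2*cos(theta) - v3*sin(theta) = 4*(-0.2756) - (-5)*0.9613 = 3.70
v'_3 = v2*sin(theta) + v3*cos(theta) = 4*0.9613 + (-5)*(-0.2756) = 5.22
v' = 3.00*e1 + 3.70*e2 + 5.22*e3


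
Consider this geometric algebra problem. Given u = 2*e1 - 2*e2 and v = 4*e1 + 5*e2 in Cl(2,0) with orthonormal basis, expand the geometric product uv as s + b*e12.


Expand: (2*e1 - 2*e2)(4*e1 + 5*e2)
= 2*4*e1e1 + 2*5*e1e2 + (-2)*4*e2e1 + (-2)*5*e2e2
Using e1^2 = e2^2 = 1, e2e1 = -e1e2:
Scalar part s = 2*4 + (-2)*5 = 8 + (-10) = -2
Bivector part b = 2*5 - (-2)*4 = 10 - (-8) = 18
uv = -2 + 18*e12


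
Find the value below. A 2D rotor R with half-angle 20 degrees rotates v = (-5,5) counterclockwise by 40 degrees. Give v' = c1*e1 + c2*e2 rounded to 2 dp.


Rotor R = cos(20deg) - sin(20deg)*e12
Rotation angle theta = 2 * 20 = 40 degrees
v' = R*v*~R rotates v by theta.
cos(40deg) = 0.7660, sin(40deg) = 0.6428
v'_1 = -5*cos(40deg) - 5*sin(40deg)
= -5*0.7660 - 5*0.6428
= -7.04
v'_2 = -5*sin(40deg) + 5*cos(40deg)
= -5*0.6428 + 5*0.7660
= 0.62
v' = -7.04*e1 + 0.62*e2


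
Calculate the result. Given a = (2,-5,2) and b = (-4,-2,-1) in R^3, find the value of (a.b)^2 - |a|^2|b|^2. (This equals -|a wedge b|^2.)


a . b = 2*(-4) + (-5)*(-2) + 2*(-1)
= -8 + 10 + (-2) = 0
|a|^2 = 2^2 + (-5)^2 + 2^2 = 33
|b|^2 = (-4)^2 + (-2)^2 + (-1)^2 = 21
(a.b)^2 = 0^2 = 0
|a|^2 * |b|^2 = 33 * 21 = 693
Result = 0 - 693 = -693


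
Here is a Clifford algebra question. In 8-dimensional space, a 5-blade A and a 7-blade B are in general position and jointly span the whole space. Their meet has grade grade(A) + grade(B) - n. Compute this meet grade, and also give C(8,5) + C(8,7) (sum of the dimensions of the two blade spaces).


Meet grade = grade(A) + grade(B) - n
= 5 + 7 - 8 = 4
C(8,5) = 56
C(8,7) = 8
dim_A + dim_B = 56 + 8 = 64


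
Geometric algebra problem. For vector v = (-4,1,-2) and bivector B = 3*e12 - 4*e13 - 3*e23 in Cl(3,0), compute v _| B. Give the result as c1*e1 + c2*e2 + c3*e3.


Left contraction v _| B = <vB>_1 (grade-1 part of the geometric product vB).
Using e1_|e12 = e2, e2_|e12 = -e1, e1_|e13 = e3, e3_|e13 = -e1, e2_|e23 = e3, e3_|e23 = -e2:
e1 coeff: -v2*b12 - v3*b13 = -(1)*(3) - (-2)*(-4) = -11
e2 coeff: v1*b12 - v3*b23 = (-4)*(3) - (-2)*(-3) = -18
e3 coeff: v1*b13 + v2*b23 = (-4)*(-4) + (1)*(-3) = 13
v _| B = -11*e1 - 18*e2 + 13*e3


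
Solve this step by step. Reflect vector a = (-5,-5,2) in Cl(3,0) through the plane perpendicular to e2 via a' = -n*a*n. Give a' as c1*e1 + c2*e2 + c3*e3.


Reflection formula: a' = -n*a*n, with n = e2 (unit vector, n^2 = 1).
For reflection through hyperplane perp to e2:
The component along e2 flips sign, others stay.
a = (-5, -5, 2)
a' = (-5, 5, 2)
a' = -5*e1 + 5*e2 + 2*e3


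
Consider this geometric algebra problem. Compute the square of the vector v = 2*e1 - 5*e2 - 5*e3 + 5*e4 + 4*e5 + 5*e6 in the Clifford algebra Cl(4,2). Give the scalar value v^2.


v^2 = sum of c_i^2 * e_i^2
Positive signature terms (e_i^2 = +1): 2^2 + (-5)^2 + (-5)^2 + 5^2 = 79
Negative signature terms (e_j^2 = -1): 4^2 + 5^2 = 41
v^2 = 79 - 41 = 38


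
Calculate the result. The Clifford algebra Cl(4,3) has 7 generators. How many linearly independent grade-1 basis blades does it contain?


Number of grade-k basis blades in Cl(p,q) with n = p + q is C(n, k).
n = 4 + 3 = 7
C(7, 1) = 7! / (1! * 6!)
= 5040 / (1 * 720)
= 7


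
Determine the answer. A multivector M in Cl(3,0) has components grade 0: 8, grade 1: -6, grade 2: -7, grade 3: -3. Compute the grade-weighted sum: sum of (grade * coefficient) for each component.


Grade-weighted sum = sum of grade_k * coefficient_k
0*8 = 0
1*(-6) = -6
2*(-7) = -14
3*(-3) = -9
Total = 0 + (-6) + (-14) + (-9) = -29


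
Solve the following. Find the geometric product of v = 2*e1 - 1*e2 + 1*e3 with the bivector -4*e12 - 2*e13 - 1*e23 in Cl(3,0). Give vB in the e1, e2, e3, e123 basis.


vB has grade-1 (vector) and grade-3 (trivector) parts: vB = (v _| B) + (v ^ B).
Vector part <vB>_1:
  e1: -v2*b12 - v3*b13 = -(-1)*(-4) - (1)*(-2) = -2
  e2: v1*b12 - v3*b23 = (2)*(-4) - (1)*(-1) = -7
  e3: v1*b13 + v2*b23 = (2)*(-2) + (-1)*(-1) = -3
Trivector part <vB>_3:
  e123: v1*b23 - v2*b13 + v3*b12 = (2)*(-1) - (-1)*(-2) + (1)*(-4) = -8
vB = -2*e1 - 7*e2 - 3*e3 - 8*e123


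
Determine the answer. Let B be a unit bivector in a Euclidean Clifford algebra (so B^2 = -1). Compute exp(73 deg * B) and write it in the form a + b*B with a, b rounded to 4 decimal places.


For a unit bivector B with B^2 = -1, the exponential series gives
e^(theta*B) = cos(theta) + sin(theta)*B (the GA analogue of Euler's formula).
theta = 73 degrees = 1.27409 rad
cos(73 deg) = 0.2924
sin(73 deg) = 0.9563
exp(theta*B) = 0.2924 + 0.9563*B


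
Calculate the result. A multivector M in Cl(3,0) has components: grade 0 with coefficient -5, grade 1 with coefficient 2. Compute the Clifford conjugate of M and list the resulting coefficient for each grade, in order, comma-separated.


Clifford conjugate sign for grade k: (-1)^(k(k+1)/2)
Grade 0: (-1)^(0*1/2) = (-1)^0 = 1, coeff -5 -> -5
Grade 1: (-1)^(1*2/2) = (-1)^1 = -1, coeff 2 -> -2
Conjugated coefficients: -5, -2


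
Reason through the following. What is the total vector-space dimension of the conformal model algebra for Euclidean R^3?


The conformal model of R^3 uses Cl(4,1): the 3 Euclidean generators plus two extra orthogonal generators e+ (e+^2 = +1) and e- (e-^2 = -1), from which the null vectors e0, einf are built.
Number of generators m = 3 + 2 = 5.
dim Cl(p,q) = 2^m = 2^5 = 32


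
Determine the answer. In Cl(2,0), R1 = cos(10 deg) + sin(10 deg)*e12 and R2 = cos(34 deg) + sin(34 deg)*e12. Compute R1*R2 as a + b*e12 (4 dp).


Same-plane rotors commute and their half-angles add:
R1*R2 = cos(a1 + a2) + sin(a1 + a2)*e12.
a1 + a2 = 10 + 34 = 44 deg
cos(44 deg) = 0.7193
sin(44 deg) = 0.6947
R1*R2 = 0.7193 + 0.6947*e12


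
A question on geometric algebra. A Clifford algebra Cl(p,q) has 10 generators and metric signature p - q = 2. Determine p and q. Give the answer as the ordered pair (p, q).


We need p + q = 10 and p - q = 2.
Adding: 2p = 10 + 2 = 12, so p = 6.
Then q = 10 - 6 = 4.
(p, q) = (6, 4)


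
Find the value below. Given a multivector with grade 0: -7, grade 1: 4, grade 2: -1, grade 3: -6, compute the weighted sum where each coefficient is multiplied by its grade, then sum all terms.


Grade-weighted sum = sum of grade_k * coefficient_k
0*(-7) = 0
1*4 = 4
2*(-1) = -2
3*(-6) = -18
Total = 0 + 4 + (-2) + (-18) = -16


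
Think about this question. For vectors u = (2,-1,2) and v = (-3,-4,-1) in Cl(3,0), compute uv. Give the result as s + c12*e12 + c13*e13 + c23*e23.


In Cl(3,0): e_i^2 = 1, e_ie_j = -e_je_i for i != j.
Scalar part = u . v = 2*(-3) + (-1)*(-4) + 2*(-1)
= -6 + 4 + (-2) = -4
e12 coeff = 2*(-4) - (-1)*(-3) = -8 - 3 = -11
e13 coeff = 2*(-1) - 2*(-3) = -2 - (-6) = 4
e23 coeff = (-1)*(-1) - 2*(-4) = 1 - (-8) = 9
uv = -4 - 11*e12 + 4*e13 + 9*e23


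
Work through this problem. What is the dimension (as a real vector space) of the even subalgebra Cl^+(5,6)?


Even subalgebra dimension = 2^(n-1)
n = 5 + 6 = 11
2^(11 - 1) = 2^10 = 1024
Verification: sum of C(11,k) for even k = 1 + 55 + 330 + 462 + 165 + 11 = 1024
Result = 1024


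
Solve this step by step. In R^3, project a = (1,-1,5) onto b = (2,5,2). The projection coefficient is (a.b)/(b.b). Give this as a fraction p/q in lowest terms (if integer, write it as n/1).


Projection coefficient = (a . b) / (b . b)
a . b = 1*2 + (-1)*5 + 5*2
= 2 + (-5) + 10 = 7
b . b = 2^2 + 5^2 + 2^2
= 4 + 25 + 4 = 33
Coefficient = 7/33
In lowest terms: 7/33


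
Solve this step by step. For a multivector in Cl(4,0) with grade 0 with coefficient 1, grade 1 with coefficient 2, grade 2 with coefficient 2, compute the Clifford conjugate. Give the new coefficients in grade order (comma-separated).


Clifford conjugate sign for grade k: (-1)^(k(k+1)/2)
Grade 0: (-1)^(0*1/2) = (-1)^0 = 1, coeff 1 -> 1
Grade 1: (-1)^(1*2/2) = (-1)^1 = -1, coeff 2 -> -2
Grade 2: (-1)^(2*3/2) = (-1)^3 = -1, coeff 2 -> -2
Conjugated coefficients: 1, -2, -2


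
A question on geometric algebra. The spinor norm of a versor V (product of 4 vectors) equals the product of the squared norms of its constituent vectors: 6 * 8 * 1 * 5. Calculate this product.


Spinor norm N(V) = |v1|^2 * |v2|^2 * ... * |v4|^2
= 6 * 8 * 1 * 5
Running product: 6, 48, 48, 240
N(V) = 240


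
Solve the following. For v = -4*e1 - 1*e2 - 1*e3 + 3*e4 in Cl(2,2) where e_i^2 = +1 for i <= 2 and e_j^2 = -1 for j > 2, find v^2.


v^2 = sum of c_i^2 * e_i^2
Positive signature terms (e_i^2 = +1): (-4)^2 + (-1)^2 = 17
Negative signature terms (e_j^2 = -1): (-1)^2 + 3^2 = 10
v^2 = 17 - 10 = 7


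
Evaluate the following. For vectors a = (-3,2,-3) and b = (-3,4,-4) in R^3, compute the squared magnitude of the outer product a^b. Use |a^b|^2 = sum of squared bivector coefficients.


a wedge b = (a1*b2 - a2*b1)*e12 + (a1*b3 - a3*b1)*e13 + (a2*b3 - a3*b2)*e23
e12 coeff: (-3)*4 - 2*(-3) = -12 - (-6) = -6
e13 coeff: (-3)*(-4) - (-3)*(-3) = 12 - 9 = 3
e23 coeff: 2*(-4) - (-3)*4 = -8 - (-12) = 4
|a wedge b|^2 = (-6)^2 + 3^2 + 4^2
= 36 + 9 + 16
= 61


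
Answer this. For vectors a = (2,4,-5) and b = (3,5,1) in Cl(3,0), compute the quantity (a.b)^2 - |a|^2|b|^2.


a . b = 2*3 + 4*5 + (-5)*1
= 6 + 20 + (-5) = 21
|a|^2 = 2^2 + 4^2 + (-5)^2 = 45
|b|^2 = 3^2 + 5^2 + 1^2 = 35
(a.b)^2 = 21^2 = 441
|a|^2 * |b|^2 = 45 * 35 = 1575
Result = 441 - 1575 = -1134


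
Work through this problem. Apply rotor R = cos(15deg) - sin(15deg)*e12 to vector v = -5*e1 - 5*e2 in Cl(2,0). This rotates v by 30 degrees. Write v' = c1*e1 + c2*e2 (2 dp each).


Rotor R = cos(15deg) - sin(15deg)*e12
Rotation angle theta = 2 * 15 = 30 degrees
v' = R*v*~R rotates v by theta.
cos(30deg) = 0.8660, sin(30deg) = 0.5000
v'_1 = -5*cos(30deg) - (-5)*sin(30deg)
= -5*0.8660 - (-5)*0.5000
= -1.83
v'_2 = -5*sin(30deg) + (-5)*cos(30deg)
= -5*0.5000 + (-5)*0.8660
= -6.83
v' = -1.83*e1 - 6.83*e2


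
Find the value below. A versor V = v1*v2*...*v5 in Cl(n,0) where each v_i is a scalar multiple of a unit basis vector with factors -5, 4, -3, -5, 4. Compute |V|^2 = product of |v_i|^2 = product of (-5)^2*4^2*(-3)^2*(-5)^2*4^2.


Each vector v_i has |v_i|^2 = s_i^2
Squared scales: (-5)^2 = 25, 4^2 = 16, (-3)^2 = 9, (-5)^2 = 25, 4^2 = 16
|V|^2 = 25 * 16 * 9 * 25 * 16
= 1440000


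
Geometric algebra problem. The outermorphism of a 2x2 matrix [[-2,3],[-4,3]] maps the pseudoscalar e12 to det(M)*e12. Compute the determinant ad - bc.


The outermorphism of a linear map f sends e1^e2 to f(e1)^f(e2).
f(e1) = -2*e1 - 4*e2
f(e2) = 3*e1 + 3*e2
f(e1) ^ f(e2) = (-2*e1 - 4*e2) ^ (3*e1 + 3*e2)
= (-2)*3*e12 + (-4)*3*e21
= (-6 - (-12))*e12
= 6*e12
Coefficient = 6


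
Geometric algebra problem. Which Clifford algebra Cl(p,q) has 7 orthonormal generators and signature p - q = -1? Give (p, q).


We need p + q = 7 and p - q = -1.
Adding: 2p = 7 + (-1) = 6, so p = 3.
Then q = 7 - 3 = 4.
(p, q) = (3, 4)


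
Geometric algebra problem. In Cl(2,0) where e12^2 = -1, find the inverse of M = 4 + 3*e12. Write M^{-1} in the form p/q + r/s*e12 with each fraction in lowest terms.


M = 4 + 3*e12, where e12^2 = -1.
Since M commutes with its reverse ~M = a - b*e12, M * ~M = a^2 - b^2*e12^2 = a^2 + b^2.
So M^{-1} = ~M / (a^2 + b^2) = (a - b*e12)/(a^2 + b^2).
a^2 + b^2 = 16 + 9 = 25
Scalar part = 4/25 = 4/25
Bivector coeff = -3/25 = -3/25
M^{-1} = 4/25 - 3/25*e12


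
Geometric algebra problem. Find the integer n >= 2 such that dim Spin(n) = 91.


dim Spin(n) = dim so(n) = n(n-1)/2.
Solve n(n-1)/2 = 91, i.e. n^2 - n - 182 = 0.
Discriminant = 1 + 8*91 = 729
n = (1 + sqrt(729))/2 = (1 + 27)/2 = 14


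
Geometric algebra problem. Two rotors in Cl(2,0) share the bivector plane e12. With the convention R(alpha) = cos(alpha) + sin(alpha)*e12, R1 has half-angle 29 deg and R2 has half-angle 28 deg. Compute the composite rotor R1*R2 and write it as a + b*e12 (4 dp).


Same-plane rotors commute and their half-angles add:
R1*R2 = cos(a1 + a2) + sin(a1 + a2)*e12.
a1 + a2 = 29 + 28 = 57 deg
cos(57 deg) = 0.5446
sin(57 deg) = 0.8387
R1*R2 = 0.5446 + 0.8387*e12


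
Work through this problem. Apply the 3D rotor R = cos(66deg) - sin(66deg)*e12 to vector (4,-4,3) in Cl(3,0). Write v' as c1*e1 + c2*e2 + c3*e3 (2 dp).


Rotor R = cos(66deg) - sin(66deg)*e12
Rotation angle theta = 2 * 66 = 132 degrees in the e12 plane (e1 -> e2).
The component perpendicular to the plane (e3) is invariant: v'_3 = v3 = 3.00
cos(132deg) = -0.6691, sin(132deg) = 0.7431
v'_1 = v1*cos(theta) - v2*sin(theta) = 4*(-0.6691) - (-4)*0.7431 = 0.30
v'_2 = v1*sin(theta) + v2*cos(theta) = 4*0.7431 + (-4)*(-0.6691) = 5.65
v' = 0.30*e1 + 5.65*e2 + 3.00*e3


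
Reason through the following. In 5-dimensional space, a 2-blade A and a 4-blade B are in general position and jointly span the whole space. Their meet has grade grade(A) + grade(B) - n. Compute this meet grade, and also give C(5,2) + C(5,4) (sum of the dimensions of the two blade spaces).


Meet grade = grade(A) + grade(B) - n
= 2 + 4 - 5 = 1
C(5,2) = 10
C(5,4) = 5
dim_A + dim_B = 10 + 5 = 15
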